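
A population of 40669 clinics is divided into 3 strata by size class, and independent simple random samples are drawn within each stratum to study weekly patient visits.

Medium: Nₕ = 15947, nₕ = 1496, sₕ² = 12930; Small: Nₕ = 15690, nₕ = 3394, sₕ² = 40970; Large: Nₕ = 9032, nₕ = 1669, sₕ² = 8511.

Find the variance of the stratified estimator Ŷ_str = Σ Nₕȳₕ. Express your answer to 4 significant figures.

Var(Ŷ_str) = Σₕ Nₕ²(1 − fₕ)sₕ²/nₕ.
Medium: 15947²·(1 − 1496/15947)·12930/1496 = 1.9917913 × 10^9.
Small: 15690²·(1 − 3394/15690)·40970/3394 = 2.3288468 × 10^9.
Large: 9032²·(1 − 1669/9032)·8511/1669 = 3.3912748 × 10^8.
Sum = 4.6597656 × 10^9.

4.660 × 10^9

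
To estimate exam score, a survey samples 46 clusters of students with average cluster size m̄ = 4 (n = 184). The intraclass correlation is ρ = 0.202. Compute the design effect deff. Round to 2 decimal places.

1.61

deff = 1 + (4 − 1)·0.202 = 1 + 0.606 = 1.606.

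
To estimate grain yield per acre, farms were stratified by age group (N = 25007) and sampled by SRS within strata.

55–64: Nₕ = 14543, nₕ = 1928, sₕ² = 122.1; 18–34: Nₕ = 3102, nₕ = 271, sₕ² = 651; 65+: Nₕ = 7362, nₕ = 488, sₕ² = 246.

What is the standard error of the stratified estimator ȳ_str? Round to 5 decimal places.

Var(ȳ_str) = Σₕ Wₕ²(1 − fₕ)sₕ²/nₕ with Wₕ = Nₕ/N, N = 25007.
55–64: Wₕ = 0.58155716; term = 0.58155716²·(1 − 0.13257237)·122.1/1928 = 0.018579187.
18–34: Wₕ = 0.12404527; term = 0.12404527²·(1 − 0.08736299)·651/271 = 0.033734181.
65+: Wₕ = 0.29439757; term = 0.29439757²·(1 − 0.06628634)·246/488 = 0.040794108.
Sum = 0.093107476.
SE = √(0.093107476) = 0.30514.

0.30514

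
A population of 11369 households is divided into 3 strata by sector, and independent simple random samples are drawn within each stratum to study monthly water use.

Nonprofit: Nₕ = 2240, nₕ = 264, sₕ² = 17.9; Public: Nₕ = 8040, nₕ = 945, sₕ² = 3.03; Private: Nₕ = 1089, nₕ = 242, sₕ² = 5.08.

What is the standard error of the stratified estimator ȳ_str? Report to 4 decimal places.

0.0623

Var(ȳ_str) = Σₕ Wₕ²(1 − fₕ)sₕ²/nₕ with Wₕ = Nₕ/N, N = 11369.
Nonprofit: Wₕ = 0.19702700; term = 0.19702700²·(1 − 0.11785714)·17.9/264 = 0.0023218787.
Public: Wₕ = 0.70718621; term = 0.70718621²·(1 − 0.11753731)·3.03/945 = 0.0014150596.
Private: Wₕ = 0.09578679; term = 0.09578679²·(1 − 0.22222222)·5.08/242 = 1.4980113 × 10^-4.
Sum = 0.0038867394.
SE = √(0.0038867394) = 0.0623.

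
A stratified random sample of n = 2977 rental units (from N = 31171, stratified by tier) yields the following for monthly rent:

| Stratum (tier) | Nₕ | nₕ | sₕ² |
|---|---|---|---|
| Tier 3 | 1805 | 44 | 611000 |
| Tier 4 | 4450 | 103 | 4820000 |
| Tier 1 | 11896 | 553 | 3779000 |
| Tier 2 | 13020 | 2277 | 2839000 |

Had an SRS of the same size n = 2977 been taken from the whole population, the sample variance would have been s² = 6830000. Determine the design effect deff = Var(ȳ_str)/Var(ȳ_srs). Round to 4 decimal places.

Var(ȳ_str) = Σ Wₕ²(1−fₕ)sₕ²/nₕ with Wₕ = Nₕ/31171:
  Tier 3: (1805/31171)²·(1−44/1805)·611000/44 = 45.428001
  Tier 4: (4450/31171)²·(1−103/4450)·4820000/103 = 931.66117
  Tier 1: (11896/31171)²·(1−553/11896)·3779000/553 = 949.02833
  Tier 2: (13020/31171)²·(1−2277/13020)·2839000/2277 = 179.48884
  → Var(ȳ_str) = 2105.6063.
Var(ȳ_srs) = (1 − 2977/31171)·6830000/2977 = 2075.142.
deff = 2105.6063 / 2075.142 = 1.0147.

1.0147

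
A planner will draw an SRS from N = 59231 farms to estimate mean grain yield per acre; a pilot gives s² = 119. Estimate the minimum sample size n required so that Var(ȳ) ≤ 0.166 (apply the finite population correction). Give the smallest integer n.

709

Without fpc, n₀ = s²/D = 119/0.166 = 716.8675.
With fpc, (1 − n/N)·s²/n ≤ D requires n ≥ n₀/(1 + n₀/N) = 716.8675/(1 + 716.8675/59231) = 708.2951.
Rounding up, n = 709.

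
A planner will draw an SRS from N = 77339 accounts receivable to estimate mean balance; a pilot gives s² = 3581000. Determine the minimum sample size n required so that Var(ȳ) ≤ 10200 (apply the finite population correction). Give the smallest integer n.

Without fpc, n₀ = s²/D = 3581000/10200 = 351.0784.
With fpc, (1 − n/N)·s²/n ≤ D requires n ≥ n₀/(1 + n₀/N) = 351.0784/(1 + 351.0784/77339) = 349.4919.
Rounding up, n = 350.

350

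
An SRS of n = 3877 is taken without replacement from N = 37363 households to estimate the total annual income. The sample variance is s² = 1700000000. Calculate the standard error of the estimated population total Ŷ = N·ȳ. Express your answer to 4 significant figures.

2.342 × 10^7

Var(Ŷ) = N²·Var(ȳ) = N²·(1 − n/N)·s²/n.
f = 3877/37363 = 0.10376576; Var(ȳ) = 0.89623424·1700000000/3877 = 392983.81.
Var(Ŷ) = 37363² · 392983.81 = 5.4860295 × 10^14.
SE(Ŷ) = √(5.4860295 × 10^14) = 2.342 × 10^7.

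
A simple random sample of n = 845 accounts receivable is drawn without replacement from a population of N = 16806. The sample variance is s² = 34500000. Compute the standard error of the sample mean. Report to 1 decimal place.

196.9

Under SRS without replacement, Var(ȳ) = (1 − f)·s²/n with f = n/N = 845/16806 = 0.05027966.
Var(ȳ) = (1 − 0.05027966)·34500000/845 = 0.94972034·40828.402 = 38775.564.
SE(ȳ) = √(38775.564) = 196.9.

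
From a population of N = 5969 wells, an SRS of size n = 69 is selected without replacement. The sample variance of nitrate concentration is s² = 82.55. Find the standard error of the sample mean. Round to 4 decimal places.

Under SRS without replacement, Var(ȳ) = (1 − f)·s²/n with f = n/N = 69/5969 = 0.01155973.
Var(ȳ) = (1 − 0.01155973)·82.55/69 = 0.98844027·1.1963768 = 1.182547.
SE(ȳ) = √(1.182547) = 1.0874.

1.0874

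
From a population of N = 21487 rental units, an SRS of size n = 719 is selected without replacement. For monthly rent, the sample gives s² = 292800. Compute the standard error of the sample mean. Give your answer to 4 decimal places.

Under SRS without replacement, Var(ȳ) = (1 − f)·s²/n with f = n/N = 719/21487 = 0.03346209.
Var(ȳ) = (1 − 0.03346209)·292800/719 = 0.96653791·407.23227 = 393.60542.
SE(ȳ) = √(393.60542) = 19.8395.

19.8395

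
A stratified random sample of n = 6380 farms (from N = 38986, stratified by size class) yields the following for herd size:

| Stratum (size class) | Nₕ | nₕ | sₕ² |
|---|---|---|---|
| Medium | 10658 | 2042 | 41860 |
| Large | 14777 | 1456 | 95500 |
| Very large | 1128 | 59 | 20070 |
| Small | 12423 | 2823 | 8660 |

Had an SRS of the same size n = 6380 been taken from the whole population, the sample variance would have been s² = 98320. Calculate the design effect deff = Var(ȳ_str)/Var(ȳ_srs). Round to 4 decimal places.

Var(ȳ_str) = Σ Wₕ²(1−fₕ)sₕ²/nₕ with Wₕ = Nₕ/38986:
  Medium: (10658/38986)²·(1−2042/10658)·41860/2042 = 1.2385329
  Large: (14777/38986)²·(1−1456/14777)·95500/1456 = 8.494694
  Very large: (1128/38986)²·(1−59/1128)·20070/59 = 0.26987634
  Small: (12423/38986)²·(1−2823/12423)·8660/2823 = 0.24070625
  → Var(ȳ_str) = 10.243809.
Var(ȳ_srs) = (1 − 6380/38986)·98320/6380 = 12.888727.
deff = 10.243809 / 12.888727 = 0.7948.

0.7948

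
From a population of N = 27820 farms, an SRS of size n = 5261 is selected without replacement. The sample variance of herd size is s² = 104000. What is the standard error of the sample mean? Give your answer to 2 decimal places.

4.00

Under SRS without replacement, Var(ȳ) = (1 − f)·s²/n with f = n/N = 5261/27820 = 0.18910855.
Var(ȳ) = (1 − 0.18910855)·104000/5261 = 0.81089145·19.768105 = 16.029787.
SE(ȳ) = √(16.029787) = 4.00.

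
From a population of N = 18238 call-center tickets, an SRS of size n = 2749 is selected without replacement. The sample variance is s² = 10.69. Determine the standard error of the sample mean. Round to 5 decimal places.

Under SRS without replacement, Var(ȳ) = (1 − f)·s²/n with f = n/N = 2749/18238 = 0.15072925.
Var(ȳ) = (1 − 0.15072925)·10.69/2749 = 0.84927075·0.0038886868 = 0.003302548.
SE(ȳ) = √(0.003302548) = 0.05747.

0.05747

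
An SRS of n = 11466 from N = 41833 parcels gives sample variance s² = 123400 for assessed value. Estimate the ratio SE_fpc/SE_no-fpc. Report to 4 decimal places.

0.8520

f = n/N = 11466/41833 = 0.27408983.
SE_no-fpc = √(s²/n) = 3.2805874; SE_fpc = √((1−f)s²/n) = 2.7950723.
Ratio = √(1−f) = 0.85200362.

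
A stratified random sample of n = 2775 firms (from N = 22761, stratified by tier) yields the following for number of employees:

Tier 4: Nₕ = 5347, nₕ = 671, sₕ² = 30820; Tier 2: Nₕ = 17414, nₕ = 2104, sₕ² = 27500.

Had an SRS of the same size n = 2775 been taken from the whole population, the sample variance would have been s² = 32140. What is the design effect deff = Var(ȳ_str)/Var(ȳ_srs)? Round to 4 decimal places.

Var(ȳ_str) = Σ Wₕ²(1−fₕ)sₕ²/nₕ with Wₕ = Nₕ/22761:
  Tier 4: (5347/22761)²·(1−671/5347)·30820/671 = 2.2167266
  Tier 2: (17414/22761)²·(1−2104/17414)·27500/2104 = 6.7263275
  → Var(ȳ_str) = 8.9430541.
Var(ȳ_srs) = (1 − 2775/22761)·32140/2775 = 10.169917.
deff = 8.9430541 / 10.169917 = 0.8794.

0.8794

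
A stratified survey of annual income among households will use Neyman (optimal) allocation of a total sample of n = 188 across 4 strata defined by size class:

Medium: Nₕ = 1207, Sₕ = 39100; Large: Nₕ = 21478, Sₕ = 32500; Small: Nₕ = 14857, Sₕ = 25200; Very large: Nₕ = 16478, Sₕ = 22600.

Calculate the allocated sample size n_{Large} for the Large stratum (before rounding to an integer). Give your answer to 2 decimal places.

87.95

Neyman allocation: nₕ = n·NₕSₕ / Σⱼ NⱼSⱼ.
Σ NⱼSⱼ = 1207·39100 + 21478·32500 + 14857·25200 + 16478·22600 = 1.4920279 × 10^9.
n_{Large} = 188·21478·32500 / (1.4920279 × 10^9) = 87.95.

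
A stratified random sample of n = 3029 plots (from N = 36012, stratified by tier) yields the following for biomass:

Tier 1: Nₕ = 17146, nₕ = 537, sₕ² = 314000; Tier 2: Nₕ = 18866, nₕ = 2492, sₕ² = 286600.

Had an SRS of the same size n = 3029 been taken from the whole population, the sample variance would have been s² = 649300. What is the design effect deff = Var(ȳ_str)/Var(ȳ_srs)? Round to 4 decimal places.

Var(ȳ_str) = Σ Wₕ²(1−fₕ)sₕ²/nₕ with Wₕ = Nₕ/36012:
  Tier 1: (17146/36012)²·(1−537/17146)·314000/537 = 128.40064
  Tier 2: (18866/36012)²·(1−2492/18866)·286600/2492 = 27.394809
  → Var(ȳ_str) = 155.79545.
Var(ȳ_srs) = (1 − 3029/36012)·649300/3029 = 196.33107.
deff = 155.79545 / 196.33107 = 0.7935.

0.7935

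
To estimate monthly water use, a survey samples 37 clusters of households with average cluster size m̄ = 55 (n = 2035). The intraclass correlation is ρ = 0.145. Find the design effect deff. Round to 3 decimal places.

deff = 1 + (55 − 1)·0.145 = 1 + 7.83 = 8.83.

8.830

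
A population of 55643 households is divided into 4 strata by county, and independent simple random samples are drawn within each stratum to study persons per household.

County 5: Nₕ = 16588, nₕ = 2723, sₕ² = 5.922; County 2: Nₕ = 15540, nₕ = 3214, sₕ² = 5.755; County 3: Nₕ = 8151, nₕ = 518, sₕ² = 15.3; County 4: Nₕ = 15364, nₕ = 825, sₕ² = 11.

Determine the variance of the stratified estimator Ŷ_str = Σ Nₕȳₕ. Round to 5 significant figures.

5.6592 × 10^6

Var(Ŷ_str) = Σₕ Nₕ²(1 − fₕ)sₕ²/nₕ.
County 5: 16588²·(1 − 2723/16588)·5.922/2723 = 500189.61.
County 2: 15540²·(1 − 3214/15540)·5.755/3214 = 342983.03.
County 3: 8151²·(1 − 518/8151)·15.3/518 = 1.8376713 × 10^6.
County 4: 15364²·(1 − 825/15364)·11/825 = 2.9783626 × 10^6.
Sum = 5.6592065 × 10^6.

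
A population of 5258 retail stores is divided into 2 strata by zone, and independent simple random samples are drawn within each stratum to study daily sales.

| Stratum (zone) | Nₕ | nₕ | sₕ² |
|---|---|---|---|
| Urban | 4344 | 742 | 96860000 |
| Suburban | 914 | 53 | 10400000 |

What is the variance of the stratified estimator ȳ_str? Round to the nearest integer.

79467

Var(ȳ_str) = Σₕ Wₕ²(1 − fₕ)sₕ²/nₕ with Wₕ = Nₕ/N, N = 5258.
Urban: Wₕ = 0.82616965; term = 0.82616965²·(1 − 0.17081031)·96860000/742 = 73881.027.
Suburban: Wₕ = 0.17383035; term = 0.17383035²·(1 − 0.05798687)·10400000/53 = 5585.5463.
Sum = 79466.573.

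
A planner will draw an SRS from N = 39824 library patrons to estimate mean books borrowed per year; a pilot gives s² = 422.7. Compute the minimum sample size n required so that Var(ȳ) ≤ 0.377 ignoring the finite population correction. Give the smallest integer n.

Without fpc, n₀ = s²/D = 422.7/0.377 = 1121.2202.
Rounding up, n = 1122.

1122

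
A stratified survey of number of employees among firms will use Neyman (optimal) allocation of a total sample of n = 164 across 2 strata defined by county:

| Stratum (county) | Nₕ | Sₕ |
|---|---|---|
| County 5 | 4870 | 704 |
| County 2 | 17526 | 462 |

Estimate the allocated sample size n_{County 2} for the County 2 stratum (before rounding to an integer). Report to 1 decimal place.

Neyman allocation: nₕ = n·NₕSₕ / Σⱼ NⱼSⱼ.
Σ NⱼSⱼ = 4870·704 + 17526·462 = 1.1525492 × 10^7.
n_{County 2} = 164·17526·462 / (1.1525492 × 10^7) = 115.2.

115.2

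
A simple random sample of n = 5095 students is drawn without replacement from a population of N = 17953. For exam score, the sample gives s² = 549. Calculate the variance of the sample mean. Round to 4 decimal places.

0.0772

Under SRS without replacement, Var(ȳ) = (1 − f)·s²/n with f = n/N = 5095/17953 = 0.28379658.
Var(ȳ) = (1 − 0.28379658)·549/5095 = 0.71620342·0.1077527 = 0.077172851.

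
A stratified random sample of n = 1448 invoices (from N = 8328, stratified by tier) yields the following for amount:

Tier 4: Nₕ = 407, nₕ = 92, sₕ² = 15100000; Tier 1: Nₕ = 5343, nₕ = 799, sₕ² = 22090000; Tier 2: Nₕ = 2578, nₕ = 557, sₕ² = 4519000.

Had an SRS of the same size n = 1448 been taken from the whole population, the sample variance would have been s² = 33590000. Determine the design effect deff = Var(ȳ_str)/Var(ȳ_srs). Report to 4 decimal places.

0.5526

Var(ȳ_str) = Σ Wₕ²(1−fₕ)sₕ²/nₕ with Wₕ = Nₕ/8328:
  Tier 4: (407/8328)²·(1−92/407)·15100000/92 = 303.39796
  Tier 1: (5343/8328)²·(1−799/5343)·22090000/799 = 9678.12
  Tier 2: (2578/8328)²·(1−557/2578)·4519000/557 = 609.47366
  → Var(ȳ_str) = 10590.992.
Var(ȳ_srs) = (1 − 1448/8328)·33590000/1448 = 19164.132.
deff = 10590.992 / 19164.132 = 0.5526.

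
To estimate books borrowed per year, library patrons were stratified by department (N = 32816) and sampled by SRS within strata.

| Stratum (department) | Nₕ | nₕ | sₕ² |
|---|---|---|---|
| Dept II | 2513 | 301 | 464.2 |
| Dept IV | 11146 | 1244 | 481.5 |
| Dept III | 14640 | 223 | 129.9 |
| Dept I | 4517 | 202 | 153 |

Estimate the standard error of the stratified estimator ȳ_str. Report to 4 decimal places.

0.4189

Var(ȳ_str) = Σₕ Wₕ²(1 − fₕ)sₕ²/nₕ with Wₕ = Nₕ/N, N = 32816.
Dept II: Wₕ = 0.07657850; term = 0.07657850²·(1 − 0.11977716)·464.2/301 = 0.0079605847.
Dept IV: Wₕ = 0.33965139; term = 0.33965139²·(1 − 0.11160955)·481.5/1244 = 0.039668574.
Dept III: Wₕ = 0.44612384; term = 0.44612384²·(1 − 0.01523224)·129.9/223 = 0.11416921.
Dept I: Wₕ = 0.13764627; term = 0.13764627²·(1 − 0.04471995)·153/202 = 0.013708807.
Sum = 0.17550718.
SE = √(0.17550718) = 0.4189.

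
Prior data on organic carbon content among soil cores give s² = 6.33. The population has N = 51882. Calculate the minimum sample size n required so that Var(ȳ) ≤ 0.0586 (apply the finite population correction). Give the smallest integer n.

Without fpc, n₀ = s²/D = 6.33/0.0586 = 108.0205.
With fpc, (1 − n/N)·s²/n ≤ D requires n ≥ n₀/(1 + n₀/N) = 108.0205/(1 + 108.0205/51882) = 107.7961.
Rounding up, n = 108.

108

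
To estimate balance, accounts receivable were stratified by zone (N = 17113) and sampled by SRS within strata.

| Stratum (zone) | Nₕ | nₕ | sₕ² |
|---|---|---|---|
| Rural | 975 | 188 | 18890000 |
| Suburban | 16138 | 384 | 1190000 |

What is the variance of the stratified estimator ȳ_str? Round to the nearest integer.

2954

Var(ȳ_str) = Σₕ Wₕ²(1 − fₕ)sₕ²/nₕ with Wₕ = Nₕ/N, N = 17113.
Rural: Wₕ = 0.05697423; term = 0.05697423²·(1 − 0.19282051)·18890000/188 = 263.26987.
Suburban: Wₕ = 0.94302577; term = 0.94302577²·(1 − 0.02379477)·1190000/384 = 2690.3203.
Sum = 2953.5902.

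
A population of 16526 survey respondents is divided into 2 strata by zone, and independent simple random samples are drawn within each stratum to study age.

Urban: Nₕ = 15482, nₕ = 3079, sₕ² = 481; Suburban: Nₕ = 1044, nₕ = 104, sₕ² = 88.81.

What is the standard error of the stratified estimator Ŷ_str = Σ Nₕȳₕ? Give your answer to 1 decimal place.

Var(Ŷ_str) = Σₕ Nₕ²(1 − fₕ)sₕ²/nₕ.
Urban: 15482²·(1 − 3079/15482)·481/3079 = 2.9997785 × 10^7.
Suburban: 1044²·(1 − 104/1044)·88.81/104 = 838024.82.
Sum = 3.083581 × 10^7.
SE = √(3.083581 × 10^7) = 5553.0.

5553.0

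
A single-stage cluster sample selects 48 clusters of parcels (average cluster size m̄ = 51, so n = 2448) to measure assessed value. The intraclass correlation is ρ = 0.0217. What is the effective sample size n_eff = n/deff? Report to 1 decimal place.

1174.1

deff = 1 + (51 − 1)·0.0217 = 1 + 1.085 = 2.085.
n_eff = 2448 / 2.085 = 1174.1.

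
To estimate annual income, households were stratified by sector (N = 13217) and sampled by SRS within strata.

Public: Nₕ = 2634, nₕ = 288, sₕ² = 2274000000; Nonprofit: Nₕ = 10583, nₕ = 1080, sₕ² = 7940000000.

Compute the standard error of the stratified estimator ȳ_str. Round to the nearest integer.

2124

Var(ȳ_str) = Σₕ Wₕ²(1 − fₕ)sₕ²/nₕ with Wₕ = Nₕ/N, N = 13217.
Public: Wₕ = 0.19928879; term = 0.19928879²·(1 − 0.10933941)·2274000000/288 = 279303.24.
Nonprofit: Wₕ = 0.80071121; term = 0.80071121²·(1 − 0.10205046)·7940000000/1080 = 4.2325344 × 10^6.
Sum = 4.5118376 × 10^6.
SE = √(4.5118376 × 10^6) = 2124.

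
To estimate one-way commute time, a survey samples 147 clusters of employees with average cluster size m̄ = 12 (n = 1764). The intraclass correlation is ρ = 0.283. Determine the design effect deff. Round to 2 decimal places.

4.11

deff = 1 + (12 − 1)·0.283 = 1 + 3.113 = 4.113.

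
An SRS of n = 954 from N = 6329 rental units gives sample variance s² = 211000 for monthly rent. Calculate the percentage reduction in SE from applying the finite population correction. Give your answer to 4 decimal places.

7.8444

f = n/N = 954/6329 = 0.15073471.
SE_no-fpc = √(s²/n) = 14.87192; SE_fpc = √((1−f)s²/n) = 13.705306.
Ratio = √(1−f) = 0.92155591. Reduction = 100·(1 − 0.92155591) = 7.8444%.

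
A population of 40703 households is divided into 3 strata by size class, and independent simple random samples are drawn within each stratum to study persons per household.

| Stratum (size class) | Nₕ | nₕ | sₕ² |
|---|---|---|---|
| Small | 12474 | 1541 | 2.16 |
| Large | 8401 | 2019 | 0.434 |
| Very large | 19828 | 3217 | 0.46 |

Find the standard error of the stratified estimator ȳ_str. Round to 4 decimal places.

0.0123

Var(ȳ_str) = Σₕ Wₕ²(1 − fₕ)sₕ²/nₕ with Wₕ = Nₕ/N, N = 40703.
Small: Wₕ = 0.30646390; term = 0.30646390²·(1 − 0.12353696)·2.16/1541 = 1.1538341 × 10^-4.
Large: Wₕ = 0.20639756; term = 0.20639756²·(1 − 0.24032853)·0.434/2019 = 6.956461 × 10^-6.
Very large: Wₕ = 0.48713854; term = 0.48713854²·(1 − 0.16224531)·0.46/3217 = 2.8426842 × 10^-5.
Sum = 1.5076671 × 10^-4.
SE = √(1.5076671 × 10^-4) = 0.0123.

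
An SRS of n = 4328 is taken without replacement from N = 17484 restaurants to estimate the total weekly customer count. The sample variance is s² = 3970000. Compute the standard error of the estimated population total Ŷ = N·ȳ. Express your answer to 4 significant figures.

Var(Ŷ) = N²·Var(ȳ) = N²·(1 − n/N)·s²/n.
f = 4328/17484 = 0.24754061; Var(ȳ) = 0.75245939·3970000/4328 = 690.21806.
Var(Ŷ) = 17484² · 690.21806 = 2.1099294 × 10^11.
SE(Ŷ) = √(2.1099294 × 10^11) = 459300.

459300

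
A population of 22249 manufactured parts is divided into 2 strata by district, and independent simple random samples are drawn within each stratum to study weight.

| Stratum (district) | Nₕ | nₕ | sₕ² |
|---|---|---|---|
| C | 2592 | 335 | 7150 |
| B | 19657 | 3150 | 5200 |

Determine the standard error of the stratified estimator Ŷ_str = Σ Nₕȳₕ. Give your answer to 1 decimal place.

25700.3

Var(Ŷ_str) = Σₕ Nₕ²(1 − fₕ)sₕ²/nₕ.
C: 2592²·(1 − 335/2592)·7150/335 = 1.2486128 × 10^8.
B: 19657²·(1 − 3150/19657)·5200/3150 = 5.3564639 × 10^8.
Sum = 6.6050767 × 10^8.
SE = √(6.6050767 × 10^8) = 25700.3.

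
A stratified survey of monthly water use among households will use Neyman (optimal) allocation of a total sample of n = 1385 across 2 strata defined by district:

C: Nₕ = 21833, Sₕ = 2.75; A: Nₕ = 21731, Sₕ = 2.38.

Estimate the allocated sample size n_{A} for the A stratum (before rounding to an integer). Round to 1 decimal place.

640.9

Neyman allocation: nₕ = n·NₕSₕ / Σⱼ NⱼSⱼ.
Σ NⱼSⱼ = 21833·2.75 + 21731·2.38 = 111760.53.
n_{A} = 1385·21731·2.38 / 111760.53 = 640.9.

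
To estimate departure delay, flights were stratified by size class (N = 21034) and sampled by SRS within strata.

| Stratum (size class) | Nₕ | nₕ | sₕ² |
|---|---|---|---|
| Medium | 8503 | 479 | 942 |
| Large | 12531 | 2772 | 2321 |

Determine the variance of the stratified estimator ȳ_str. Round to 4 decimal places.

0.5347

Var(ȳ_str) = Σₕ Wₕ²(1 − fₕ)sₕ²/nₕ with Wₕ = Nₕ/N, N = 21034.
Medium: Wₕ = 0.40425026; term = 0.40425026²·(1 − 0.05633306)·942/479 = 0.3032737.
Large: Wₕ = 0.59574974; term = 0.59574974²·(1 − 0.22121140)·2321/2772 = 0.2314351.
Sum = 0.5347088.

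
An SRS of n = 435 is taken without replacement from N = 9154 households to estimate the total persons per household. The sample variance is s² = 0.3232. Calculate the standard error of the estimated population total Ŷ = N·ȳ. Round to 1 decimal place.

243.5

Var(Ŷ) = N²·Var(ȳ) = N²·(1 − n/N)·s²/n.
f = 435/9154 = 0.04752021; Var(ȳ) = 0.95247979·0.3232/435 = 7.0768154 × 10^-4.
Var(Ŷ) = 9154² · (7.0768154 × 10^-4) = 59300.681.
SE(Ŷ) = √(59300.681) = 243.5.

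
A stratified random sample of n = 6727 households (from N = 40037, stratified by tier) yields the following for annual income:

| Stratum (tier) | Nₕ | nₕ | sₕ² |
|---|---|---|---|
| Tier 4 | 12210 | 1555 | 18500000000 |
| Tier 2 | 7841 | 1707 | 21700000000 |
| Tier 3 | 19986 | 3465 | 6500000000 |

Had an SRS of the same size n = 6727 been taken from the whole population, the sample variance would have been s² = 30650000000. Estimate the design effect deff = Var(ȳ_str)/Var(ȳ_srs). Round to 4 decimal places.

Var(ȳ_str) = Σ Wₕ²(1−fₕ)sₕ²/nₕ with Wₕ = Nₕ/40037:
  Tier 4: (12210/40037)²·(1−1555/12210)·18500000000/1555 = 965578.08
  Tier 2: (7841/40037)²·(1−1707/7841)·21700000000/1707 = 381433.1
  Tier 3: (19986/40037)²·(1−3465/19986)·6500000000/3465 = 386410.82
  → Var(ȳ_str) = 1.733422 × 10^6.
Var(ȳ_srs) = (1 − 6727/40037)·30650000000/6727 = 3.7907239 × 10^6.
deff = (1.733422 × 10^6) / (3.7907239 × 10^6) = 0.4573.

0.4573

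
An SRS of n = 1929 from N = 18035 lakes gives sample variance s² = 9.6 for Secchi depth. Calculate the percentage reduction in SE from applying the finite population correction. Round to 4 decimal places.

5.4991

f = n/N = 1929/18035 = 0.10695869.
SE_no-fpc = √(s²/n) = 0.07054553; SE_fpc = √((1−f)s²/n) = 0.066666135.
Ratio = √(1−f) = 0.94500863. Reduction = 100·(1 − 0.94500863) = 5.4991%.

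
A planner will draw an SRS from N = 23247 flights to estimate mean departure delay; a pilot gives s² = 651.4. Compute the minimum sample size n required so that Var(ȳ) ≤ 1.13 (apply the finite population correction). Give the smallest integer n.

563

Without fpc, n₀ = s²/D = 651.4/1.13 = 576.4602.
With fpc, (1 − n/N)·s²/n ≤ D requires n ≥ n₀/(1 + n₀/N) = 576.4602/(1 + 576.4602/23247) = 562.5115.
Rounding up, n = 563.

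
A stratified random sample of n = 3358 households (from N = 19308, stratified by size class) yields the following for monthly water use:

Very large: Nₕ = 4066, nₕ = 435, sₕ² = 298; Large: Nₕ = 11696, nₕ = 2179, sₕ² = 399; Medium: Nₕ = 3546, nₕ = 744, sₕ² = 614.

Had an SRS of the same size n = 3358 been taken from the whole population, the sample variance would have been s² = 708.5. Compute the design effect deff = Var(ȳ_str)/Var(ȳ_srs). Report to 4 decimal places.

Var(ȳ_str) = Σ Wₕ²(1−fₕ)sₕ²/nₕ with Wₕ = Nₕ/19308:
  Very large: (4066/19308)²·(1−435/4066)·298/435 = 0.027129766
  Large: (11696/19308)²·(1−2179/11696)·399/2179 = 0.054673706
  Medium: (3546/19308)²·(1−744/3546)·614/744 = 0.02199519
  → Var(ȳ_str) = 0.10379866.
Var(ȳ_srs) = (1 − 3358/19308)·708.5/3358 = 0.17429405.
deff = 0.10379866 / 0.17429405 = 0.5955.

0.5955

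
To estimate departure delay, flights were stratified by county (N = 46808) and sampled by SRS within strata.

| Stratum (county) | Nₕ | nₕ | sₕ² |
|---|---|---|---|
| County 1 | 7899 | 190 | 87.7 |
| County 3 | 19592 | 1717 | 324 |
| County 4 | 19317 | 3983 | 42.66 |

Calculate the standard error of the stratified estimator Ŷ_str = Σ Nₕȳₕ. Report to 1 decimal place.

Var(Ŷ_str) = Σₕ Nₕ²(1 − fₕ)sₕ²/nₕ.
County 1: 7899²·(1 − 190/7899)·87.7/190 = 2.8107107 × 10^7.
County 3: 19592²·(1 − 1717/19592)·324/1717 = 6.6084489 × 10^7.
County 4: 19317²·(1 − 3983/19317)·42.66/3983 = 3.1725296 × 10^6.
Sum = 9.7364126 × 10^7.
SE = √(9.7364126 × 10^7) = 9867.3.

9867.3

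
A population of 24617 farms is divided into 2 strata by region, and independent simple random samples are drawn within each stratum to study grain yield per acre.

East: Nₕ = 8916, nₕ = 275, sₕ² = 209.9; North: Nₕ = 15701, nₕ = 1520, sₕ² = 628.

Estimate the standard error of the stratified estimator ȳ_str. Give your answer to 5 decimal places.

Var(ȳ_str) = Σₕ Wₕ²(1 − fₕ)sₕ²/nₕ with Wₕ = Nₕ/N, N = 24617.
East: Wₕ = 0.36218873; term = 0.36218873²·(1 − 0.03084343)·209.9/275 = 0.097038385.
North: Wₕ = 0.63781127; term = 0.63781127²·(1 − 0.09680912)·628/1520 = 0.15180287.
Sum = 0.24884126.
SE = √(0.24884126) = 0.49884.

0.49884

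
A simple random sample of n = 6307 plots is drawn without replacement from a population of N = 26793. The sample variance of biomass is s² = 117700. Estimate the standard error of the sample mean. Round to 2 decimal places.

3.78

Under SRS without replacement, Var(ȳ) = (1 − f)·s²/n with f = n/N = 6307/26793 = 0.23539731.
Var(ȳ) = (1 − 0.23539731)·117700/6307 = 0.76460269·18.661804 = 14.268866.
SE(ȳ) = √(14.268866) = 3.78.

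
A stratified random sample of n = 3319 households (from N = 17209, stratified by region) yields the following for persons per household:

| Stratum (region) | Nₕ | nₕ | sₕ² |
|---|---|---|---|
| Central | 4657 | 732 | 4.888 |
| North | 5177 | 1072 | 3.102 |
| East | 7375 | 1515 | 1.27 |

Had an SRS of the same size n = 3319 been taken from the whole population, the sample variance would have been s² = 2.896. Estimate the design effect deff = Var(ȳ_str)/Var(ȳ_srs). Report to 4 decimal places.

1.0538

Var(ȳ_str) = Σ Wₕ²(1−fₕ)sₕ²/nₕ with Wₕ = Nₕ/17209:
  Central: (4657/17209)²·(1−732/4657)·4.888/732 = 4.1214947 × 10^-4
  North: (5177/17209)²·(1−1072/5177)·3.102/1072 = 2.0764767 × 10^-4
  East: (7375/17209)²·(1−1515/7375)·1.27/1515 = 1.2233183 × 10^-4
  → Var(ȳ_str) = 7.4212897 × 10^-4.
Var(ȳ_srs) = (1 − 3319/17209)·2.896/3319 = 7.0426794 × 10^-4.
deff = (7.4212897 × 10^-4) / (7.0426794 × 10^-4) = 1.0538.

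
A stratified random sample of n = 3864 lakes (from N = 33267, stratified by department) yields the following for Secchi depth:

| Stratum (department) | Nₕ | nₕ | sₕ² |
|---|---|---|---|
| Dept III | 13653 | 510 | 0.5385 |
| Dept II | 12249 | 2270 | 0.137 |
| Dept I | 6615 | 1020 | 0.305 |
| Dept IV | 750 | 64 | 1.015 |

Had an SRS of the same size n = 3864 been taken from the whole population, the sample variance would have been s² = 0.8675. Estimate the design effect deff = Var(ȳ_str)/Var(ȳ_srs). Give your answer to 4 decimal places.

0.9839

Var(ȳ_str) = Σ Wₕ²(1−fₕ)sₕ²/nₕ with Wₕ = Nₕ/33267:
  Dept III: (13653/33267)²·(1−510/13653)·0.5385/510 = 1.712028 × 10^-4
  Dept II: (12249/33267)²·(1−2270/12249)·0.137/2270 = 6.6658432 × 10^-6
  Dept I: (6615/33267)²·(1−1020/6615)·0.305/1020 = 1.0000054 × 10^-5
  Dept IV: (750/33267)²·(1−64/750)·1.015/64 = 7.3729989 × 10^-6
  → Var(ȳ_str) = 1.952417 × 10^-4.
Var(ȳ_srs) = (1 − 3864/33267)·0.8675/3864 = 1.9843139 × 10^-4.
deff = (1.952417 × 10^-4) / (1.9843139 × 10^-4) = 0.9839.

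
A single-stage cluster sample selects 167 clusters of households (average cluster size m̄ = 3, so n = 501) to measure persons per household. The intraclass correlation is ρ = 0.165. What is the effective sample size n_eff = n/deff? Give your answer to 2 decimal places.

deff = 1 + (3 − 1)·0.165 = 1 + 0.33 = 1.33.
n_eff = 501 / 1.33 = 376.69.

376.69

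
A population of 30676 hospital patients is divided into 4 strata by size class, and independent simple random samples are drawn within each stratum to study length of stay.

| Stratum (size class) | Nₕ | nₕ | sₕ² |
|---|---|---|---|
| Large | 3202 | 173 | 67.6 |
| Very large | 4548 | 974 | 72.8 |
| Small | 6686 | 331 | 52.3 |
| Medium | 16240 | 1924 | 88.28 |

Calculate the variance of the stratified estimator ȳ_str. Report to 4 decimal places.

Var(ȳ_str) = Σₕ Wₕ²(1 − fₕ)sₕ²/nₕ with Wₕ = Nₕ/N, N = 30676.
Large: Wₕ = 0.10438128; term = 0.10438128²·(1 − 0.05402873)·67.6/173 = 0.0040273904.
Very large: Wₕ = 0.14825923; term = 0.14825923²·(1 − 0.21416007)·72.8/974 = 0.0012910705.
Small: Wₕ = 0.21795540; term = 0.21795540²·(1 − 0.04950643)·52.3/331 = 0.0071344116.
Medium: Wₕ = 0.52940409; term = 0.52940409²·(1 − 0.11847291)·88.28/1924 = 0.0113362.
Sum = 0.023789073.

0.0238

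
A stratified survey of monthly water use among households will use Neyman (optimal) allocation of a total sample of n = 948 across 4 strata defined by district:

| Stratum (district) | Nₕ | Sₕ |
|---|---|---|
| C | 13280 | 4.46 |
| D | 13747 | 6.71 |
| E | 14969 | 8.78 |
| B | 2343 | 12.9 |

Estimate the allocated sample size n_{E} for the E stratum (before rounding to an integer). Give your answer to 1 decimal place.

Neyman allocation: nₕ = n·NₕSₕ / Σⱼ NⱼSⱼ.
Σ NⱼSⱼ = 13280·4.46 + 13747·6.71 + 14969·8.78 + 2343·12.9 = 313123.69.
n_{E} = 948·14969·8.78 / 313123.69 = 397.9.

397.9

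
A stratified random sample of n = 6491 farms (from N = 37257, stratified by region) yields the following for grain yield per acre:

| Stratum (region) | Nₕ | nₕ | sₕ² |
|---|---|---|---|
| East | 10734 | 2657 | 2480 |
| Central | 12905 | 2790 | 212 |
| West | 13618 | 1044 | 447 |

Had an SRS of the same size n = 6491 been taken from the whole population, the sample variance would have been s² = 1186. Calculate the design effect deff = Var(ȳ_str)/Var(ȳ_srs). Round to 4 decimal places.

0.7838

Var(ȳ_str) = Σ Wₕ²(1−fₕ)sₕ²/nₕ with Wₕ = Nₕ/37257:
  East: (10734/37257)²·(1−2657/10734)·2480/2657 = 0.05829832
  Central: (12905/37257)²·(1−2790/12905)·212/2790 = 0.0071456179
  West: (13618/37257)²·(1−1044/13618)·447/1044 = 0.052817525
  → Var(ȳ_str) = 0.11826146.
Var(ȳ_srs) = (1 − 6491/37257)·1186/6491 = 0.15088158.
deff = 0.11826146 / 0.15088158 = 0.7838.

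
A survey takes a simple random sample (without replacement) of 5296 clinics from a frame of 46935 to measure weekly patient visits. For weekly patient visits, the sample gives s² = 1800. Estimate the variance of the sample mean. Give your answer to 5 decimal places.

Under SRS without replacement, Var(ȳ) = (1 − f)·s²/n with f = n/N = 5296/46935 = 0.11283690.
Var(ȳ) = (1 − 0.11283690)·1800/5296 = 0.88716310·0.33987915 = 0.30152824.

0.30153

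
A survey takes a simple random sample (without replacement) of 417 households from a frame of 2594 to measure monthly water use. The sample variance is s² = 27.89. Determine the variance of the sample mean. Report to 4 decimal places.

0.0561

Under SRS without replacement, Var(ȳ) = (1 − f)·s²/n with f = n/N = 417/2594 = 0.16075559.
Var(ȳ) = (1 − 0.16075559)·27.89/417 = 0.83924441·0.066882494 = 0.056130759.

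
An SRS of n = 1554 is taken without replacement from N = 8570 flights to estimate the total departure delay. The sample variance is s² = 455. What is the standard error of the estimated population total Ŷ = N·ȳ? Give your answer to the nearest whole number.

Var(Ŷ) = N²·Var(ȳ) = N²·(1 − n/N)·s²/n.
f = 1554/8570 = 0.18133022; Var(ȳ) = 0.81866978·455/1554 = 0.23970061.
Var(Ŷ) = 8570² · 0.23970061 = 1.7604787 × 10^7.
SE(Ŷ) = √(1.7604787 × 10^7) = 4196.

4196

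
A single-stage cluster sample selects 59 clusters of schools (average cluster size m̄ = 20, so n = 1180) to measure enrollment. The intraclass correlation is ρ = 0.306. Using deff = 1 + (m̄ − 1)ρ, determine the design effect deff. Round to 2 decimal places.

6.81

deff = 1 + (20 − 1)·0.306 = 1 + 5.814 = 6.814.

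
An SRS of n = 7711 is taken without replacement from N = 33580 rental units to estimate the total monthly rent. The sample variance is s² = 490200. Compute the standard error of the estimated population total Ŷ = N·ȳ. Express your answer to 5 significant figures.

Var(Ŷ) = N²·Var(ȳ) = N²·(1 − n/N)·s²/n.
f = 7711/33580 = 0.22963073; Var(ȳ) = 0.77036927·490200/7711 = 48.973546.
Var(Ŷ) = 33580² · 48.973546 = 5.5223374 × 10^10.
SE(Ŷ) = √(5.5223374 × 10^10) = 235000.

235000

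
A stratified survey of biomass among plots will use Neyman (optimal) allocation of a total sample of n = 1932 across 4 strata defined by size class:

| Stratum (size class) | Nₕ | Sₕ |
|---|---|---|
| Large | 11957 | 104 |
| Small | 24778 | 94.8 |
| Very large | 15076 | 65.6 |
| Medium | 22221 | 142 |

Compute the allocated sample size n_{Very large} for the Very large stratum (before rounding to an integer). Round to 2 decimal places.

Neyman allocation: nₕ = n·NₕSₕ / Σⱼ NⱼSⱼ.
Σ NⱼSⱼ = 11957·104 + 24778·94.8 + 15076·65.6 + 22221·142 = 7.73685 × 10^6.
n_{Very large} = 1932·15076·65.6 / (7.73685 × 10^6) = 246.96.

246.96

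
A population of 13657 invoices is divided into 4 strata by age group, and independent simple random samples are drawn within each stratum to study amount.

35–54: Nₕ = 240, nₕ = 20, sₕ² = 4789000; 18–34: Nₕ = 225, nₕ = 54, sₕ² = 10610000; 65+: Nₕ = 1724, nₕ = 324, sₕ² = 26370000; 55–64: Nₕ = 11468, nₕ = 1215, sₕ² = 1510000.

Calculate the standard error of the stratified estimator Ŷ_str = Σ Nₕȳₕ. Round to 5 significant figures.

Var(Ŷ_str) = Σₕ Nₕ²(1 − fₕ)sₕ²/nₕ.
35–54: 240²·(1 − 20/240)·4789000/20 = 1.264296 × 10^10.
18–34: 225²·(1 − 54/225)·10610000/54 = 7.559625 × 10^9.
65+: 1724²·(1 − 324/1724)·26370000/324 = 1.9644022 × 10^11.
55–64: 11468²·(1 − 1215/11468)·1510000/1215 = 1.4612998 × 10^11.
Sum = 3.6277279 × 10^11.
SE = √(3.6277279 × 10^11) = 602310.

602310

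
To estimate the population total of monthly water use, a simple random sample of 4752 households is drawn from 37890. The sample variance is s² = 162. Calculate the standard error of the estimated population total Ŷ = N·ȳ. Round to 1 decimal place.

Var(Ŷ) = N²·Var(ȳ) = N²·(1 − n/N)·s²/n.
f = 4752/37890 = 0.12541568; Var(ȳ) = 0.87458432·162/4752 = 0.029815375.
Var(Ŷ) = 37890² · 0.029815375 = 4.2804506 × 10^7.
SE(Ŷ) = √(4.2804506 × 10^7) = 6542.5.

6542.5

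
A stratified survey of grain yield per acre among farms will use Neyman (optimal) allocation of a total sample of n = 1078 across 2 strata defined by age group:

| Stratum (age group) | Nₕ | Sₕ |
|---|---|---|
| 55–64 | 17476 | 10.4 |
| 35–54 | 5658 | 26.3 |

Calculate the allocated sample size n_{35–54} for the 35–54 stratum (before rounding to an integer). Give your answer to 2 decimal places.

485.28

Neyman allocation: nₕ = n·NₕSₕ / Σⱼ NⱼSⱼ.
Σ NⱼSⱼ = 17476·10.4 + 5658·26.3 = 330555.8.
n_{35–54} = 1078·5658·26.3 / 330555.8 = 485.28.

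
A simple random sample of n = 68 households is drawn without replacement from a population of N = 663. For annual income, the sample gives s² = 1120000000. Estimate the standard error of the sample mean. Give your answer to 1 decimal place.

Under SRS without replacement, Var(ȳ) = (1 − f)·s²/n with f = n/N = 68/663 = 0.10256410.
Var(ȳ) = (1 − 0.10256410)·1120000000/68 = 0.89743590·1.6470588 × 10^7 = 1.4781297 × 10^7.
SE(ȳ) = √(1.4781297 × 10^7) = 3844.6.

3844.6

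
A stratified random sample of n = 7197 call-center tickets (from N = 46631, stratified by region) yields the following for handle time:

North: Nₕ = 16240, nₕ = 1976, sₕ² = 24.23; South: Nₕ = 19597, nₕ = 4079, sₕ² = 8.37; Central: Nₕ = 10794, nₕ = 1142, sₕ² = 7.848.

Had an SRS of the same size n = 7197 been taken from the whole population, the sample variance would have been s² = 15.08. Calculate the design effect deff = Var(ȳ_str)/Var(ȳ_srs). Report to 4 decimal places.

1.0850

Var(ȳ_str) = Σ Wₕ²(1−fₕ)sₕ²/nₕ with Wₕ = Nₕ/46631:
  North: (16240/46631)²·(1−1976/16240)·24.23/1976 = 0.0013063043
  South: (19597/46631)²·(1−4079/19597)·8.37/4079 = 2.8697736 × 10^-4
  Central: (10794/46631)²·(1−1142/10794)·7.848/1142 = 3.2926317 × 10^-4
  → Var(ȳ_str) = 0.0019225448.
Var(ȳ_srs) = (1 − 7197/46631)·15.08/7197 = 0.0017719275.
deff = 0.0019225448 / 0.0017719275 = 1.0850.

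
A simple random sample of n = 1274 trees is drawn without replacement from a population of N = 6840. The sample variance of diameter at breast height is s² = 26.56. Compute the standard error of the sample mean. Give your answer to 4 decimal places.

0.1302

Under SRS without replacement, Var(ȳ) = (1 − f)·s²/n with f = n/N = 1274/6840 = 0.18625731.
Var(ȳ) = (1 − 0.18625731)·26.56/1274 = 0.81374269·0.020847724 = 0.016964683.
SE(ȳ) = √(0.016964683) = 0.1302.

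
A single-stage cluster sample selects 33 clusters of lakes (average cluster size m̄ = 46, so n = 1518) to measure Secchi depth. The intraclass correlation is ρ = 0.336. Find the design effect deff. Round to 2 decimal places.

deff = 1 + (46 − 1)·0.336 = 1 + 15.12 = 16.12.

16.12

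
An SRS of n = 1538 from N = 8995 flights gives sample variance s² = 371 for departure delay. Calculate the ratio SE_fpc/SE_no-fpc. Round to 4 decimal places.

f = n/N = 1538/8995 = 0.17098388.
SE_no-fpc = √(s²/n) = 0.49114394; SE_fpc = √((1−f)s²/n) = 0.44718814.
Ratio = √(1−f) = 0.91050322.

0.9105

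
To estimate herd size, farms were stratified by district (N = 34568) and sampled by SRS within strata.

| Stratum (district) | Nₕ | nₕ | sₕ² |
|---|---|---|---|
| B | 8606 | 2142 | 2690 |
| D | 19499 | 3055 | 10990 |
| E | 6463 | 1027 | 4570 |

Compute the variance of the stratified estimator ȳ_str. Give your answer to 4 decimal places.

Var(ȳ_str) = Σₕ Wₕ²(1 − fₕ)sₕ²/nₕ with Wₕ = Nₕ/N, N = 34568.
B: Wₕ = 0.24895857; term = 0.24895857²·(1 − 0.24889612)·2690/2142 = 0.058463794.
D: Wₕ = 0.56407660; term = 0.56407660²·(1 − 0.15667470)·10990/3055 = 0.96528994.
E: Wₕ = 0.18696482; term = 0.18696482²·(1 − 0.15890453)·4570/1027 = 0.13083106.
Sum = 1.1545848.

1.1546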